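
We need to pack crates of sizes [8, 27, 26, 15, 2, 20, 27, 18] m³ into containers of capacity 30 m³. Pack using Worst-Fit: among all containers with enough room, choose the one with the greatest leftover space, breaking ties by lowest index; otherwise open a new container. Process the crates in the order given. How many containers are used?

8 m³ → container 1 (remaining 22 m³)
27 m³ → container 2 (remaining 3 m³)
26 m³ → container 3 (remaining 4 m³)
15 m³ → container 1 (remaining 7 m³)
2 m³ → container 1 (remaining 5 m³)
20 m³ → container 4 (remaining 10 m³)
27 m³ → container 5 (remaining 3 m³)
18 m³ → container 6 (remaining 12 m³)
Final containers: [8,15,2] [27] [26] [20] [27] [18].

6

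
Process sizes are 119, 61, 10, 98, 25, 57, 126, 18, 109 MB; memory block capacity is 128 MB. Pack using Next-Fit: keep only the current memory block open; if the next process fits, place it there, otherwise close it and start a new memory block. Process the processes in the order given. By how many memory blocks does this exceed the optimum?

Next-Fit: [119] [61,10] [98,25] [57] [126] [18,109] → 6 memory blocks.
Total size 623 MB; any packing needs at least ⌈623/128⌉ = 5 memory blocks.
An optimal packing achieves that bound: [126] [119] [109,18] [98,25] [61,57,10] → 5 memory blocks.
Excess: 6 − 5 = 1.

1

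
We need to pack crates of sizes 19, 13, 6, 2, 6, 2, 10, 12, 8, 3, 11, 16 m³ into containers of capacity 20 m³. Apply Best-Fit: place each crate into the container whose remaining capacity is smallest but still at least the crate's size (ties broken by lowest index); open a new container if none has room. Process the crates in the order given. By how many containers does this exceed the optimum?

0

Best-Fit: [19] [13,6] [2,6,2,10] [12,8] [3,11] [16] → 6 containers.
Total size 108 m³; any packing needs at least ⌈108/20⌉ = 6 containers.
So 6 is already optimal.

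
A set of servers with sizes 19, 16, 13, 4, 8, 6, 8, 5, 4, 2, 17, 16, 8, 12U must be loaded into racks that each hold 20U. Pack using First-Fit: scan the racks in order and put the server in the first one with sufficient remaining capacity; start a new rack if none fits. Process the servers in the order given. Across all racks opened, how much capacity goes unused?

rack 1: place 19U, 1U left
rack 2: place 16U, 4U left
rack 3: place 13U, 7U left
rack 2: place 4U, 0U left
rack 4: place 8U, 12U left
rack 3: place 6U, 1U left
rack 4: place 8U, 4U left
rack 5: place 5U, 15U left
rack 4: place 4U, 0U left
rack 5: place 2U, 13U left
rack 6: place 17U, 3U left
rack 7: place 16U, 4U left
rack 5: place 8U, 5U left
rack 8: place 12U, 8U left
8 racks × 20U = 160U; used 138U; unused 22U.

22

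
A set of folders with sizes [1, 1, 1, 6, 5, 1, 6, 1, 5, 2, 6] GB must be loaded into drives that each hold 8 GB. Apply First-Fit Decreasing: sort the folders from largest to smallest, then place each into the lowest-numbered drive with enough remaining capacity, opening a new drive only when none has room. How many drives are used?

5 drives

Sorted descending: 6, 6, 6, 5, 5, 2, 1, 1, 1, 1, 1.
Put 6 GB in drive 1; 2 GB remain.
Put 6 GB in drive 2; 2 GB remain.
Put 6 GB in drive 3; 2 GB remain.
Put 5 GB in drive 4; 3 GB remain.
Put 5 GB in drive 5; 3 GB remain.
Put 2 GB in drive 1; 0 GB remain.
Put 1 GB in drive 2; 1 GB remain.
Put 1 GB in drive 2; 0 GB remain.
Put 1 GB in drive 3; 1 GB remain.
Put 1 GB in drive 3; 0 GB remain.
Put 1 GB in drive 4; 2 GB remain.
Final drives: [6,2] [6,1,1] [6,1,1] [5,1] [5].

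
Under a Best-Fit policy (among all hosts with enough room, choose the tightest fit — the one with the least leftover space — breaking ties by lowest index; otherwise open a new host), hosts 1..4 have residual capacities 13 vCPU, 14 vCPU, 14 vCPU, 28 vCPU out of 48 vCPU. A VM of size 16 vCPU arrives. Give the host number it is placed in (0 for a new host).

Hosts with room: host 4 (28 vCPU).
Tightest fit is host 4 with 28 vCPU free.

4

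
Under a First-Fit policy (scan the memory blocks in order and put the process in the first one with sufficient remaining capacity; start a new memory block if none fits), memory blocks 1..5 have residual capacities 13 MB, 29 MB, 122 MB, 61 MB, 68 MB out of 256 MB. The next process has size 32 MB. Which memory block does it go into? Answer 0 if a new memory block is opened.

3

Memory blocks with room: memory block 3 (122 MB), memory block 4 (61 MB), memory block 5 (68 MB).
The first with room is memory block 3.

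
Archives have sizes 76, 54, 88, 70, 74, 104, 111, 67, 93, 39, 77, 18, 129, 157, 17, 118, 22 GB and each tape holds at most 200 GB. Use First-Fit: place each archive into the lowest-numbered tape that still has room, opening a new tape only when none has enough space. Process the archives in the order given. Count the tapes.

8

Put 76 GB in tape 1; 124 GB remain.
Put 54 GB in tape 1; 70 GB remain.
Put 88 GB in tape 2; 112 GB remain.
Put 70 GB in tape 1; 0 GB remain.
Put 74 GB in tape 2; 38 GB remain.
Put 104 GB in tape 3; 96 GB remain.
Put 111 GB in tape 4; 89 GB remain.
Put 67 GB in tape 3; 29 GB remain.
Put 93 GB in tape 5; 107 GB remain.
Put 39 GB in tape 4; 50 GB remain.
Put 77 GB in tape 5; 30 GB remain.
Put 18 GB in tape 2; 20 GB remain.
Put 129 GB in tape 6; 71 GB remain.
Put 157 GB in tape 7; 43 GB remain.
Put 17 GB in tape 2; 3 GB remain.
Put 118 GB in tape 8; 82 GB remain.
Put 22 GB in tape 3; 7 GB remain.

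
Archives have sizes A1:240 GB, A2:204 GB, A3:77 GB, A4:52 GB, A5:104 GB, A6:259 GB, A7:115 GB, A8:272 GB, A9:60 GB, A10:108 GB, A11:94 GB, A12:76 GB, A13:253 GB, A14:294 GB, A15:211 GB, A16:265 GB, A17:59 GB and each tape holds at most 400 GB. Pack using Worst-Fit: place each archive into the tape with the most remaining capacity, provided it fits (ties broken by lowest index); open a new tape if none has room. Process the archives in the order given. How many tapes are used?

A1 (240 GB) → tape 1 (remaining 160 GB)
A2 (204 GB) → tape 2 (remaining 196 GB)
A3 (77 GB) → tape 2 (remaining 119 GB)
A4 (52 GB) → tape 1 (remaining 108 GB)
A5 (104 GB) → tape 2 (remaining 15 GB)
A6 (259 GB) → tape 3 (remaining 141 GB)
A7 (115 GB) → tape 3 (remaining 26 GB)
A8 (272 GB) → tape 4 (remaining 128 GB)
A9 (60 GB) → tape 4 (remaining 68 GB)
A10 (108 GB) → tape 1 (remaining 0 GB)
A11 (94 GB) → tape 5 (remaining 306 GB)
A12 (76 GB) → tape 5 (remaining 230 GB)
A13 (253 GB) → tape 6 (remaining 147 GB)
A14 (294 GB) → tape 7 (remaining 106 GB)
A15 (211 GB) → tape 5 (remaining 19 GB)
A16 (265 GB) → tape 8 (remaining 135 GB)
A17 (59 GB) → tape 6 (remaining 88 GB)

8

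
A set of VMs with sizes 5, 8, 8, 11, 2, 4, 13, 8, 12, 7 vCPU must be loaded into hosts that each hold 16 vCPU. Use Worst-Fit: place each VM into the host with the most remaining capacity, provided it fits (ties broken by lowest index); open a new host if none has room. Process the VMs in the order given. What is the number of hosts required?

host 1: place 5 vCPU, 11 vCPU left
host 1: place 8 vCPU, 3 vCPU left
host 2: place 8 vCPU, 8 vCPU left
host 3: place 11 vCPU, 5 vCPU left
host 2: place 2 vCPU, 6 vCPU left
host 2: place 4 vCPU, 2 vCPU left
host 4: place 13 vCPU, 3 vCPU left
host 5: place 8 vCPU, 8 vCPU left
host 6: place 12 vCPU, 4 vCPU left
host 5: place 7 vCPU, 1 vCPU left
Final hosts: [5,8] [8,2,4] [11] [13] [8,7] [12].

6 hosts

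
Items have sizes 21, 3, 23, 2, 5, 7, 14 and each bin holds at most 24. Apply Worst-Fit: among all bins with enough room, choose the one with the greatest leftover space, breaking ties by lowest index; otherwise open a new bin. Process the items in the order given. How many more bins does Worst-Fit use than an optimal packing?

0

Worst-Fit: [21,3] [23] [2,5,7] [14] → 4 bins.
Total size 75; any packing needs at least ⌈75/24⌉ = 4 bins.
So 4 is already optimal.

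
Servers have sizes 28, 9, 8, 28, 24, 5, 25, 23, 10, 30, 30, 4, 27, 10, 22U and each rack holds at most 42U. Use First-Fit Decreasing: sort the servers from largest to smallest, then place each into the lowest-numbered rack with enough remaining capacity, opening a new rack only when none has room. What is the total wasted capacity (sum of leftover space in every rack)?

Sorted descending: 30, 30, 28, 28, 27, 25, 24, 23, 22, 10, 10, 9, 8, 5, 4.
rack 1: place 30U, 12U left
rack 2: place 30U, 12U left
rack 3: place 28U, 14U left
rack 4: place 28U, 14U left
rack 5: place 27U, 15U left
rack 6: place 25U, 17U left
rack 7: place 24U, 18U left
rack 8: place 23U, 19U left
rack 9: place 22U, 20U left
rack 1: place 10U, 2U left
rack 2: place 10U, 2U left
rack 3: place 9U, 5U left
rack 4: place 8U, 6U left
rack 3: place 5U, 0U left
rack 4: place 4U, 2U left
9 racks × 42U = 378U; used 283U; unused 95U.

95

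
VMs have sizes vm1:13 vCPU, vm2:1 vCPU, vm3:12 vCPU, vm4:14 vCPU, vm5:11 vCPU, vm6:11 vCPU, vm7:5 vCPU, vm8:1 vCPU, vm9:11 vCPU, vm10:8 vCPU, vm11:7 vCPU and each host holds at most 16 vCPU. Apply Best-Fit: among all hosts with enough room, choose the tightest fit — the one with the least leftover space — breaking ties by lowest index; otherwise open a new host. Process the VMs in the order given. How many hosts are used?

7

host 1: place vm1 (13 vCPU), 3 vCPU left
host 1: place vm2 (1 vCPU), 2 vCPU left
host 2: place vm3 (12 vCPU), 4 vCPU left
host 3: place vm4 (14 vCPU), 2 vCPU left
host 4: place vm5 (11 vCPU), 5 vCPU left
host 5: place vm6 (11 vCPU), 5 vCPU left
host 4: place vm7 (5 vCPU), 0 vCPU left
host 1: place vm8 (1 vCPU), 1 vCPU left
host 6: place vm9 (11 vCPU), 5 vCPU left
host 7: place vm10 (8 vCPU), 8 vCPU left
host 7: place vm11 (7 vCPU), 1 vCPU left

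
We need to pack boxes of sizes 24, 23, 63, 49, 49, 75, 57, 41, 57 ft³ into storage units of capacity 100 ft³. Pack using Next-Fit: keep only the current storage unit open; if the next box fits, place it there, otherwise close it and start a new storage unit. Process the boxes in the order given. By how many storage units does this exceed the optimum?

1

Next-Fit: [24,23] [63] [49,49] [75] [57,41] [57] → 6 storage units.
Total size 438 ft³; any packing needs at least ⌈438/100⌉ = 5 storage units.
An optimal packing achieves that bound: [75,24] [63,23] [57,41] [57] [49,49] → 5 storage units.
Excess: 6 − 5 = 1.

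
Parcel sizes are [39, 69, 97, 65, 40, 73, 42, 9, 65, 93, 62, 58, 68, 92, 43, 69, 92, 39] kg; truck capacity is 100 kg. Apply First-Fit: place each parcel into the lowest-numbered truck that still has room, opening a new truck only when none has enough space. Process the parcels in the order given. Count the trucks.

Put 39 kg in truck 1; 61 kg remain.
Put 69 kg in truck 2; 31 kg remain.
Put 97 kg in truck 3; 3 kg remain.
Put 65 kg in truck 4; 35 kg remain.
Put 40 kg in truck 1; 21 kg remain.
Put 73 kg in truck 5; 27 kg remain.
Put 42 kg in truck 6; 58 kg remain.
Put 9 kg in truck 1; 12 kg remain.
Put 65 kg in truck 7; 35 kg remain.
Put 93 kg in truck 8; 7 kg remain.
Put 62 kg in truck 9; 38 kg remain.
Put 58 kg in truck 6; 0 kg remain.
Put 68 kg in truck 10; 32 kg remain.
Put 92 kg in truck 11; 8 kg remain.
Put 43 kg in truck 12; 57 kg remain.
Put 69 kg in truck 13; 31 kg remain.
Put 92 kg in truck 14; 8 kg remain.
Put 39 kg in truck 12; 18 kg remain.

14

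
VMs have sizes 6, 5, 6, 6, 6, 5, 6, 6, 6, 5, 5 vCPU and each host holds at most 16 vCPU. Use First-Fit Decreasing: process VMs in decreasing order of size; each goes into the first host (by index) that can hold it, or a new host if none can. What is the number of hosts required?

5

Sorted descending: 6, 6, 6, 6, 6, 6, 6, 5, 5, 5, 5.
host 1: place 6 vCPU, 10 vCPU left
host 1: place 6 vCPU, 4 vCPU left
host 2: place 6 vCPU, 10 vCPU left
host 2: place 6 vCPU, 4 vCPU left
host 3: place 6 vCPU, 10 vCPU left
host 3: place 6 vCPU, 4 vCPU left
host 4: place 6 vCPU, 10 vCPU left
host 4: place 5 vCPU, 5 vCPU left
host 4: place 5 vCPU, 0 vCPU left
host 5: place 5 vCPU, 11 vCPU left
host 5: place 5 vCPU, 6 vCPU left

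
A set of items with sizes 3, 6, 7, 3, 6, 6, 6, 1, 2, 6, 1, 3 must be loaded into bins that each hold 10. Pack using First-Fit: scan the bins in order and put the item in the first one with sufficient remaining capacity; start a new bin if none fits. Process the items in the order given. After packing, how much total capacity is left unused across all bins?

10

bin 1: place 3, 7 left
bin 1: place 6, 1 left
bin 2: place 7, 3 left
bin 2: place 3, 0 left
bin 3: place 6, 4 left
bin 4: place 6, 4 left
bin 5: place 6, 4 left
bin 1: place 1, 0 left
bin 3: place 2, 2 left
bin 6: place 6, 4 left
bin 3: place 1, 1 left
bin 4: place 3, 1 left
6 bins × 10 = 60; used 50; unused 10.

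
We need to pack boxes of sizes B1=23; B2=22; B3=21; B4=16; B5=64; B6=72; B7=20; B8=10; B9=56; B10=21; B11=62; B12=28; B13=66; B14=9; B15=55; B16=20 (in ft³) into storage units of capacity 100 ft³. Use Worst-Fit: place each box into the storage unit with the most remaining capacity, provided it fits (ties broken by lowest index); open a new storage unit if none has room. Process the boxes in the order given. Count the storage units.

7

storage unit 1: place B1 (23 ft³), 77 ft³ left
storage unit 1: place B2 (22 ft³), 55 ft³ left
storage unit 1: place B3 (21 ft³), 34 ft³ left
storage unit 1: place B4 (16 ft³), 18 ft³ left
storage unit 2: place B5 (64 ft³), 36 ft³ left
storage unit 3: place B6 (72 ft³), 28 ft³ left
storage unit 2: place B7 (20 ft³), 16 ft³ left
storage unit 3: place B8 (10 ft³), 18 ft³ left
storage unit 4: place B9 (56 ft³), 44 ft³ left
storage unit 4: place B10 (21 ft³), 23 ft³ left
storage unit 5: place B11 (62 ft³), 38 ft³ left
storage unit 5: place B12 (28 ft³), 10 ft³ left
storage unit 6: place B13 (66 ft³), 34 ft³ left
storage unit 6: place B14 (9 ft³), 25 ft³ left
storage unit 7: place B15 (55 ft³), 45 ft³ left
storage unit 7: place B16 (20 ft³), 25 ft³ left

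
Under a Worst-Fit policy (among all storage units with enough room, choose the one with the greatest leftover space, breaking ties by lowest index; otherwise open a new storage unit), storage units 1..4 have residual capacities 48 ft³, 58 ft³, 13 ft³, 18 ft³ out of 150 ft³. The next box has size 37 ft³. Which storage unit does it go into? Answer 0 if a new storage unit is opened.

Storage units with room: storage unit 1 (48 ft³), storage unit 2 (58 ft³).
Most room is storage unit 2 with 58 ft³ free.

2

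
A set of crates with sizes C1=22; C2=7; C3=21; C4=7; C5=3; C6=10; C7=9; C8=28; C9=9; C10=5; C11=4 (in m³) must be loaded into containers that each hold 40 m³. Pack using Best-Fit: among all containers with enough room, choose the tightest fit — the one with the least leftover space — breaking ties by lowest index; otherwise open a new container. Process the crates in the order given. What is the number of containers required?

4 containers

Put C1 (22 m³) in container 1; 18 m³ remain.
Put C2 (7 m³) in container 1; 11 m³ remain.
Put C3 (21 m³) in container 2; 19 m³ remain.
Put C4 (7 m³) in container 1; 4 m³ remain.
Put C5 (3 m³) in container 1; 1 m³ remain.
Put C6 (10 m³) in container 2; 9 m³ remain.
Put C7 (9 m³) in container 2; 0 m³ remain.
Put C8 (28 m³) in container 3; 12 m³ remain.
Put C9 (9 m³) in container 3; 3 m³ remain.
Put C10 (5 m³) in container 4; 35 m³ remain.
Put C11 (4 m³) in container 4; 31 m³ remain.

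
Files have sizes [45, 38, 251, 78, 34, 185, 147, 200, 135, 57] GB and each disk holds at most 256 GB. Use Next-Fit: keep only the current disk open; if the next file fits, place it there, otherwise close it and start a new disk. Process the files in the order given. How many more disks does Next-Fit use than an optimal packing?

Next-Fit: [45,38] [251] [78,34] [185] [147] [200] [135,57] → 7 disks.
Total size 1170 GB; any packing needs at least ⌈1170/256⌉ = 5 disks.
An optimal packing achieves that bound: [251] [200,45] [185,57] [147,78] [135,38,34] → 5 disks.
Excess: 7 − 5 = 2.

2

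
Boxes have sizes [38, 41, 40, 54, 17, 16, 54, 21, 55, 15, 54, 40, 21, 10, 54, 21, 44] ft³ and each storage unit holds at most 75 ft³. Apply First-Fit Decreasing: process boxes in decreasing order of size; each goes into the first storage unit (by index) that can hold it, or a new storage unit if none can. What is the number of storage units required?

Sorted descending: 55, 54, 54, 54, 54, 44, 41, 40, 40, 38, 21, 21, 21, 17, 16, 15, 10.
55 ft³ → storage unit 1 (remaining 20 ft³)
54 ft³ → storage unit 2 (remaining 21 ft³)
54 ft³ → storage unit 3 (remaining 21 ft³)
54 ft³ → storage unit 4 (remaining 21 ft³)
54 ft³ → storage unit 5 (remaining 21 ft³)
44 ft³ → storage unit 6 (remaining 31 ft³)
41 ft³ → storage unit 7 (remaining 34 ft³)
40 ft³ → storage unit 8 (remaining 35 ft³)
40 ft³ → storage unit 9 (remaining 35 ft³)
38 ft³ → storage unit 10 (remaining 37 ft³)
21 ft³ → storage unit 2 (remaining 0 ft³)
21 ft³ → storage unit 3 (remaining 0 ft³)
21 ft³ → storage unit 4 (remaining 0 ft³)
17 ft³ → storage unit 1 (remaining 3 ft³)
16 ft³ → storage unit 5 (remaining 5 ft³)
15 ft³ → storage unit 6 (remaining 16 ft³)
10 ft³ → storage unit 6 (remaining 6 ft³)

10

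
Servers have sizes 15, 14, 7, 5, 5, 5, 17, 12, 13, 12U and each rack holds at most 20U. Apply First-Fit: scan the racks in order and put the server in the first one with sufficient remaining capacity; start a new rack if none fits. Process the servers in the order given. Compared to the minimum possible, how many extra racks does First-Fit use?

1

First-Fit: [15,5] [14,5] [7,5] [17] [12] [13] [12] → 7 racks.
Total size 105U; any packing needs at least ⌈105/20⌉ = 6 racks.
An optimal packing achieves that bound: [17] [15,5] [14,5] [13,7] [12,5] [12] → 6 racks.
Excess: 7 − 6 = 1.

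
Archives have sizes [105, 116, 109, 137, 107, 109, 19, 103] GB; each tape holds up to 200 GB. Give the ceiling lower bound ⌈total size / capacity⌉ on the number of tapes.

Total size = 105 + 116 + 109 + 137 + 107 + 109 + 19 + 103 = 805 GB.
⌈805 / 200⌉ = 5.

5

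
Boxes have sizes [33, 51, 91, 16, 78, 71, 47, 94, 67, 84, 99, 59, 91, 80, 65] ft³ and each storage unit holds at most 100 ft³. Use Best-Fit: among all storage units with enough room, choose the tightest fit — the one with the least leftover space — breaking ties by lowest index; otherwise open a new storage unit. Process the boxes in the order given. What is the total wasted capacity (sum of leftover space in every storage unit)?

storage unit 1: place 33 ft³, 67 ft³ left
storage unit 1: place 51 ft³, 16 ft³ left
storage unit 2: place 91 ft³, 9 ft³ left
storage unit 1: place 16 ft³, 0 ft³ left
storage unit 3: place 78 ft³, 22 ft³ left
storage unit 4: place 71 ft³, 29 ft³ left
storage unit 5: place 47 ft³, 53 ft³ left
storage unit 6: place 94 ft³, 6 ft³ left
storage unit 7: place 67 ft³, 33 ft³ left
storage unit 8: place 84 ft³, 16 ft³ left
storage unit 9: place 99 ft³, 1 ft³ left
storage unit 10: place 59 ft³, 41 ft³ left
storage unit 11: place 91 ft³, 9 ft³ left
storage unit 12: place 80 ft³, 20 ft³ left
storage unit 13: place 65 ft³, 35 ft³ left
13 storage units × 100 ft³ = 1300 ft³; used 1026 ft³; unused 274 ft³.

274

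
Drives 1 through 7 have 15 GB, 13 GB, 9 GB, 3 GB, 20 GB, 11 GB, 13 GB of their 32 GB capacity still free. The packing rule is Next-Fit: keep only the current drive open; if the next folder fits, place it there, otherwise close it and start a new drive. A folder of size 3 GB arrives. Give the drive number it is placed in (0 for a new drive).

Next-Fit only looks at drive 7, which has 13 GB free.
3 GB fits there.

7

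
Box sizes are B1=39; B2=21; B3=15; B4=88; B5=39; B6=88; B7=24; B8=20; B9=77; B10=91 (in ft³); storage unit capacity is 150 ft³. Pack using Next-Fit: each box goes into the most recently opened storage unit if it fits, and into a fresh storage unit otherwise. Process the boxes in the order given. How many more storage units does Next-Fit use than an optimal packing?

Next-Fit: [39,21,15] [88,39] [88,24,20] [77] [91] → 5 storage units.
Total size 502 ft³; any packing needs at least ⌈502/150⌉ = 4 storage units.
An optimal packing achieves that bound: [91,39,20] [88,39,21] [88,24,15] [77] → 4 storage units.
Excess: 5 − 4 = 1.

1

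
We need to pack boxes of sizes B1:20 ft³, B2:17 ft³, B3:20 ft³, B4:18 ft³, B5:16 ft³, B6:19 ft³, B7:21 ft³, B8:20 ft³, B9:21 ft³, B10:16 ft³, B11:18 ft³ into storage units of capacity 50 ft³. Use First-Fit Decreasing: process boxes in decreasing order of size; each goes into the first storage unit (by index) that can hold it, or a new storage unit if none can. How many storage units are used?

Sorted descending: 21, 21, 20, 20, 20, 19, 18, 18, 17, 16, 16.
storage unit 1: place 21 ft³, 29 ft³ left
storage unit 1: place 21 ft³, 8 ft³ left
storage unit 2: place 20 ft³, 30 ft³ left
storage unit 2: place 20 ft³, 10 ft³ left
storage unit 3: place 20 ft³, 30 ft³ left
storage unit 3: place 19 ft³, 11 ft³ left
storage unit 4: place 18 ft³, 32 ft³ left
storage unit 4: place 18 ft³, 14 ft³ left
storage unit 5: place 17 ft³, 33 ft³ left
storage unit 5: place 16 ft³, 17 ft³ left
storage unit 5: place 16 ft³, 1 ft³ left
Final storage units: [21,21] [20,20] [20,19] [18,18] [17,16,16].

5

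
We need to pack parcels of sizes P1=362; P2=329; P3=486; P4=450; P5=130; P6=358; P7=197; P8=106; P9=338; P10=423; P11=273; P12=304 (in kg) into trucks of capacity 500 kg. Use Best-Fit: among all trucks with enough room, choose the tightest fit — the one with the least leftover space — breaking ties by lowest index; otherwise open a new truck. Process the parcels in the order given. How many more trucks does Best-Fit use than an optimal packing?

Best-Fit: [362,130] [329] [486] [450] [358,106] [197,273] [338] [423] [304] → 9 trucks.
9 parcels exceed 250 kg (half the capacity), and no two of those can share a truck, so at least 9 trucks are needed.
So 9 is already optimal.

0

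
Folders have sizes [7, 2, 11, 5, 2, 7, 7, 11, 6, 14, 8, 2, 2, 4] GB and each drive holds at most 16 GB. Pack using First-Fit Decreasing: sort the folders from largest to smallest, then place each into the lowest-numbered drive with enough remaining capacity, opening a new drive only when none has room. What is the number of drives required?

6

Sorted descending: 14, 11, 11, 8, 7, 7, 7, 6, 5, 4, 2, 2, 2, 2.
Put 14 GB in drive 1; 2 GB remain.
Put 11 GB in drive 2; 5 GB remain.
Put 11 GB in drive 3; 5 GB remain.
Put 8 GB in drive 4; 8 GB remain.
Put 7 GB in drive 4; 1 GB remain.
Put 7 GB in drive 5; 9 GB remain.
Put 7 GB in drive 5; 2 GB remain.
Put 6 GB in drive 6; 10 GB remain.
Put 5 GB in drive 2; 0 GB remain.
Put 4 GB in drive 3; 1 GB remain.
Put 2 GB in drive 1; 0 GB remain.
Put 2 GB in drive 5; 0 GB remain.
Put 2 GB in drive 6; 8 GB remain.
Put 2 GB in drive 6; 6 GB remain.
Final drives: [14,2] [11,5] [11,4] [8,7] [7,7,2] [6,2,2].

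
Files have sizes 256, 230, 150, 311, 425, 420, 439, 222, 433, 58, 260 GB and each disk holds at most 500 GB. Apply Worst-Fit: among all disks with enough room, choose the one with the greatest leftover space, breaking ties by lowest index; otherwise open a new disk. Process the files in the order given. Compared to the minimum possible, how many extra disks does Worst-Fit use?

Worst-Fit: [256,230] [150,311] [425] [420] [439] [222,58] [433] [260] → 8 disks.
Total size 3204 GB; any packing needs at least ⌈3204/500⌉ = 7 disks.
An optimal packing achieves that bound: [439,58] [433] [425] [420] [311,150] [260,230] [256,222] → 7 disks.
Excess: 8 − 7 = 1.

1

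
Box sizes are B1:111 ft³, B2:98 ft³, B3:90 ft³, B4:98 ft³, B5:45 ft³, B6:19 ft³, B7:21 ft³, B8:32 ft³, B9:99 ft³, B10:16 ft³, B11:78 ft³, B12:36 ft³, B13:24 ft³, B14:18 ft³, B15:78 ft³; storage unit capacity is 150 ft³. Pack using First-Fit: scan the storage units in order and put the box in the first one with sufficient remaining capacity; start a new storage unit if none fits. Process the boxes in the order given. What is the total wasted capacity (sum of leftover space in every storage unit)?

storage unit 1: place B1 (111 ft³), 39 ft³ left
storage unit 2: place B2 (98 ft³), 52 ft³ left
storage unit 3: place B3 (90 ft³), 60 ft³ left
storage unit 4: place B4 (98 ft³), 52 ft³ left
storage unit 2: place B5 (45 ft³), 7 ft³ left
storage unit 1: place B6 (19 ft³), 20 ft³ left
storage unit 3: place B7 (21 ft³), 39 ft³ left
storage unit 3: place B8 (32 ft³), 7 ft³ left
storage unit 5: place B9 (99 ft³), 51 ft³ left
storage unit 1: place B10 (16 ft³), 4 ft³ left
storage unit 6: place B11 (78 ft³), 72 ft³ left
storage unit 4: place B12 (36 ft³), 16 ft³ left
storage unit 5: place B13 (24 ft³), 27 ft³ left
storage unit 5: place B14 (18 ft³), 9 ft³ left
storage unit 7: place B15 (78 ft³), 72 ft³ left
7 storage units × 150 ft³ = 1050 ft³; used 863 ft³; unused 187 ft³.

187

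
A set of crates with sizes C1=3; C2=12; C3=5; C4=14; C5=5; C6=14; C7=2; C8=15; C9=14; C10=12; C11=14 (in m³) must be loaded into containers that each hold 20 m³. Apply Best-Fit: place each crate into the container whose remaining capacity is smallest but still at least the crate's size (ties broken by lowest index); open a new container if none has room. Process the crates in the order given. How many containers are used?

7

C1 (3 m³) → container 1 (remaining 17 m³)
C2 (12 m³) → container 1 (remaining 5 m³)
C3 (5 m³) → container 1 (remaining 0 m³)
C4 (14 m³) → container 2 (remaining 6 m³)
C5 (5 m³) → container 2 (remaining 1 m³)
C6 (14 m³) → container 3 (remaining 6 m³)
C7 (2 m³) → container 3 (remaining 4 m³)
C8 (15 m³) → container 4 (remaining 5 m³)
C9 (14 m³) → container 5 (remaining 6 m³)
C10 (12 m³) → container 6 (remaining 8 m³)
C11 (14 m³) → container 7 (remaining 6 m³)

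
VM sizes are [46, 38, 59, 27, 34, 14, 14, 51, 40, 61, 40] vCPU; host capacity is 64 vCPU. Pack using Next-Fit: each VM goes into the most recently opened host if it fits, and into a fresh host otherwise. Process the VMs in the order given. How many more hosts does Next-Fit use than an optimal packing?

1

Next-Fit: [46] [38] [59] [27,34] [14,14] [51] [40] [61] [40] → 9 hosts.
8 VMs exceed 32 vCPU (half the capacity), and no two of those can share a host, so at least 8 hosts are needed.
An optimal packing achieves that bound: [61] [59] [51] [46,14] [40,14] [40] [38] [34,27] → 8 hosts.
Excess: 9 − 8 = 1.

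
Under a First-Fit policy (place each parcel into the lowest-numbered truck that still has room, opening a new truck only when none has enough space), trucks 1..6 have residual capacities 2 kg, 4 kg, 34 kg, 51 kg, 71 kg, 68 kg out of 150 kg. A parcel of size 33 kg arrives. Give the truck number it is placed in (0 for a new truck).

3

Trucks with room: truck 3 (34 kg), truck 4 (51 kg), truck 5 (71 kg), truck 6 (68 kg).
The first with room is truck 3.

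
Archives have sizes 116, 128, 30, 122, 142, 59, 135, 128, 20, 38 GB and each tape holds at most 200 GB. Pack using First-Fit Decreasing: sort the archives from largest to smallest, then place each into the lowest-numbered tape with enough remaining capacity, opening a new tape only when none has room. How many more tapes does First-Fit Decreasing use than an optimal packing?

0

First-Fit Decreasing: [142,38,20] [135,59] [128,30] [128] [122] [116] → 6 tapes.
6 archives exceed 100 GB (half the capacity), and no two of those can share a tape, so at least 6 tapes are needed.
So 6 is already optimal.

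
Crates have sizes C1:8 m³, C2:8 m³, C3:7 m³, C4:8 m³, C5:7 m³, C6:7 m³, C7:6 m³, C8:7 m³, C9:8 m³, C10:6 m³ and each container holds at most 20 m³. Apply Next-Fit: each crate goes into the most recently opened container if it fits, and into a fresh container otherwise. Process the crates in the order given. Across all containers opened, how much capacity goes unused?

28

C1 (8 m³) → container 1 (remaining 12 m³)
C2 (8 m³) → container 1 (remaining 4 m³)
C3 (7 m³) → container 2 (remaining 13 m³)
C4 (8 m³) → container 2 (remaining 5 m³)
C5 (7 m³) → container 3 (remaining 13 m³)
C6 (7 m³) → container 3 (remaining 6 m³)
C7 (6 m³) → container 3 (remaining 0 m³)
C8 (7 m³) → container 4 (remaining 13 m³)
C9 (8 m³) → container 4 (remaining 5 m³)
C10 (6 m³) → container 5 (remaining 14 m³)
5 containers × 20 m³ = 100 m³; used 72 m³; unused 28 m³.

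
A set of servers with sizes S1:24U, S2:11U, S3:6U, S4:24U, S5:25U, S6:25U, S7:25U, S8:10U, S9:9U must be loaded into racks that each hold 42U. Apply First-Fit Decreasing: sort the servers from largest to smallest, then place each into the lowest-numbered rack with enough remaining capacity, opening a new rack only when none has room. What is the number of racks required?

Sorted descending: 25, 25, 25, 24, 24, 11, 10, 9, 6.
Put 25U in rack 1; 17U remain.
Put 25U in rack 2; 17U remain.
Put 25U in rack 3; 17U remain.
Put 24U in rack 4; 18U remain.
Put 24U in rack 5; 18U remain.
Put 11U in rack 1; 6U remain.
Put 10U in rack 2; 7U remain.
Put 9U in rack 3; 8U remain.
Put 6U in rack 1; 0U remain.
Final racks: [25,11,6] [25,10] [25,9] [24] [24].

5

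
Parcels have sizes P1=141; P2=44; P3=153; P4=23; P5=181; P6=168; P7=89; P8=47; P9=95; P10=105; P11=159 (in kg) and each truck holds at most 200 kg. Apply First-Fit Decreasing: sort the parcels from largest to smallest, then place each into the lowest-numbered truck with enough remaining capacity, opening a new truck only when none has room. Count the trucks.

7

Sorted descending: 181, 168, 159, 153, 141, 105, 95, 89, 47, 44, 23.
181 kg → truck 1 (remaining 19 kg)
168 kg → truck 2 (remaining 32 kg)
159 kg → truck 3 (remaining 41 kg)
153 kg → truck 4 (remaining 47 kg)
141 kg → truck 5 (remaining 59 kg)
105 kg → truck 6 (remaining 95 kg)
95 kg → truck 6 (remaining 0 kg)
89 kg → truck 7 (remaining 111 kg)
47 kg → truck 4 (remaining 0 kg)
44 kg → truck 5 (remaining 15 kg)
23 kg → truck 2 (remaining 9 kg)
Final trucks: [181] [168,23] [159] [153,47] [141,44] [105,95] [89].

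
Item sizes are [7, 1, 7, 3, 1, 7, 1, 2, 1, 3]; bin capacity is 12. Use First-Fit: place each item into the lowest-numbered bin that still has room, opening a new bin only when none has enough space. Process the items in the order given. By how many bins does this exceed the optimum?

0

First-Fit: [7,1,3,1] [7,1,2,1] [7,3] → 3 bins.
Total size 33; any packing needs at least ⌈33/12⌉ = 3 bins.
So 3 is already optimal.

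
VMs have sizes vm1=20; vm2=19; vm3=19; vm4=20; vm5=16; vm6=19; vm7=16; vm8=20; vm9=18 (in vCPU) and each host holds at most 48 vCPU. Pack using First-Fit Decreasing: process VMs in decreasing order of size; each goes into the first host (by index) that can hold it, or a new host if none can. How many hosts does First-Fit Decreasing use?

Sorted descending: 20, 20, 20, 19, 19, 19, 18, 16, 16.
20 vCPU → host 1 (remaining 28 vCPU)
20 vCPU → host 1 (remaining 8 vCPU)
20 vCPU → host 2 (remaining 28 vCPU)
19 vCPU → host 2 (remaining 9 vCPU)
19 vCPU → host 3 (remaining 29 vCPU)
19 vCPU → host 3 (remaining 10 vCPU)
18 vCPU → host 4 (remaining 30 vCPU)
16 vCPU → host 4 (remaining 14 vCPU)
16 vCPU → host 5 (remaining 32 vCPU)

5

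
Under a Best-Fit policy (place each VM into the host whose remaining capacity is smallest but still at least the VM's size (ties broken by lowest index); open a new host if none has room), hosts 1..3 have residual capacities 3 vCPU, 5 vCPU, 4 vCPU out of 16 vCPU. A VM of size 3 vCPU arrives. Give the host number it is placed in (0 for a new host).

Hosts with room: host 1 (3 vCPU), host 2 (5 vCPU), host 3 (4 vCPU).
Tightest fit is host 1 with 3 vCPU free.

1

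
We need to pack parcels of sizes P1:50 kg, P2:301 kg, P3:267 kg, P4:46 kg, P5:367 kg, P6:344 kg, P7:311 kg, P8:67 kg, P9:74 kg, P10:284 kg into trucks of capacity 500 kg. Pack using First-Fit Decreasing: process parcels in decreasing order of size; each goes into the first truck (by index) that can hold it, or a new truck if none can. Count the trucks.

Sorted descending: 367, 344, 311, 301, 284, 267, 74, 67, 50, 46.
truck 1: place 367 kg, 133 kg left
truck 2: place 344 kg, 156 kg left
truck 3: place 311 kg, 189 kg left
truck 4: place 301 kg, 199 kg left
truck 5: place 284 kg, 216 kg left
truck 6: place 267 kg, 233 kg left
truck 1: place 74 kg, 59 kg left
truck 2: place 67 kg, 89 kg left
truck 1: place 50 kg, 9 kg left
truck 2: place 46 kg, 43 kg left

6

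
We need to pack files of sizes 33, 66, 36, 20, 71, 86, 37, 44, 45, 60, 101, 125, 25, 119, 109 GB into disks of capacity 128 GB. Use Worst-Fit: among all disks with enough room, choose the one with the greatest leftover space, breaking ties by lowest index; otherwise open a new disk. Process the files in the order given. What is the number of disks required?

Put 33 GB in disk 1; 95 GB remain.
Put 66 GB in disk 1; 29 GB remain.
Put 36 GB in disk 2; 92 GB remain.
Put 20 GB in disk 2; 72 GB remain.
Put 71 GB in disk 2; 1 GB remain.
Put 86 GB in disk 3; 42 GB remain.
Put 37 GB in disk 3; 5 GB remain.
Put 44 GB in disk 4; 84 GB remain.
Put 45 GB in disk 4; 39 GB remain.
Put 60 GB in disk 5; 68 GB remain.
Put 101 GB in disk 6; 27 GB remain.
Put 125 GB in disk 7; 3 GB remain.
Put 25 GB in disk 5; 43 GB remain.
Put 119 GB in disk 8; 9 GB remain.
Put 109 GB in disk 9; 19 GB remain.

9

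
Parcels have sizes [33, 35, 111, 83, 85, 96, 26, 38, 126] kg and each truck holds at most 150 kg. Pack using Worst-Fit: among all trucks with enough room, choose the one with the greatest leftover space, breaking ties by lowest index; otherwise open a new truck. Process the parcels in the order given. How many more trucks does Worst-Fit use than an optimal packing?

Worst-Fit: [33,35,26] [111] [83,38] [85] [96] [126] → 6 trucks.
Total size 633 kg; any packing needs at least ⌈633/150⌉ = 5 trucks.
An optimal packing achieves that bound: [126] [111,38] [96,35] [85,33,26] [83] → 5 trucks.
Excess: 6 − 5 = 1.

1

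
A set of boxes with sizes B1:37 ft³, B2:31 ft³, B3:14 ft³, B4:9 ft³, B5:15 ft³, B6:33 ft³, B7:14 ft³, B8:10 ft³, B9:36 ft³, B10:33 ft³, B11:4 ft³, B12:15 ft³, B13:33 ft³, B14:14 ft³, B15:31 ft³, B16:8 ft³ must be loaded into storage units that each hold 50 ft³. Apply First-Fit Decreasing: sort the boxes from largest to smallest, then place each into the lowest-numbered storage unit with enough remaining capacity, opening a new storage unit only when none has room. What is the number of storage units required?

7

Sorted descending: 37, 36, 33, 33, 33, 31, 31, 15, 15, 14, 14, 14, 10, 9, 8, 4.
37 ft³ → storage unit 1 (remaining 13 ft³)
36 ft³ → storage unit 2 (remaining 14 ft³)
33 ft³ → storage unit 3 (remaining 17 ft³)
33 ft³ → storage unit 4 (remaining 17 ft³)
33 ft³ → storage unit 5 (remaining 17 ft³)
31 ft³ → storage unit 6 (remaining 19 ft³)
31 ft³ → storage unit 7 (remaining 19 ft³)
15 ft³ → storage unit 3 (remaining 2 ft³)
15 ft³ → storage unit 4 (remaining 2 ft³)
14 ft³ → storage unit 2 (remaining 0 ft³)
14 ft³ → storage unit 5 (remaining 3 ft³)
14 ft³ → storage unit 6 (remaining 5 ft³)
10 ft³ → storage unit 1 (remaining 3 ft³)
9 ft³ → storage unit 7 (remaining 10 ft³)
8 ft³ → storage unit 7 (remaining 2 ft³)
4 ft³ → storage unit 6 (remaining 1 ft³)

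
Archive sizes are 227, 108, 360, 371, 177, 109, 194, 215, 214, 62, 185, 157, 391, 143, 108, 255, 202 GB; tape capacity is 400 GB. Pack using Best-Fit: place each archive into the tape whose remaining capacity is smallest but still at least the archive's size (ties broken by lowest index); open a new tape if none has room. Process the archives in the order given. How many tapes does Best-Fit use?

10 tapes

Put 227 GB in tape 1; 173 GB remain.
Put 108 GB in tape 1; 65 GB remain.
Put 360 GB in tape 2; 40 GB remain.
Put 371 GB in tape 3; 29 GB remain.
Put 177 GB in tape 4; 223 GB remain.
Put 109 GB in tape 4; 114 GB remain.
Put 194 GB in tape 5; 206 GB remain.
Put 215 GB in tape 6; 185 GB remain.
Put 214 GB in tape 7; 186 GB remain.
Put 62 GB in tape 1; 3 GB remain.
Put 185 GB in tape 6; 0 GB remain.
Put 157 GB in tape 7; 29 GB remain.
Put 391 GB in tape 8; 9 GB remain.
Put 143 GB in tape 5; 63 GB remain.
Put 108 GB in tape 4; 6 GB remain.
Put 255 GB in tape 9; 145 GB remain.
Put 202 GB in tape 10; 198 GB remain.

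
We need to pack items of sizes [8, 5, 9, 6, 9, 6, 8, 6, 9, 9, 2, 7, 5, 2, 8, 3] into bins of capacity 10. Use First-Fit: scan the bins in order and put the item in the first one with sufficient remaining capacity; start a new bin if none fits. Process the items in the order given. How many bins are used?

Put 8 in bin 1; 2 remain.
Put 5 in bin 2; 5 remain.
Put 9 in bin 3; 1 remain.
Put 6 in bin 4; 4 remain.
Put 9 in bin 5; 1 remain.
Put 6 in bin 6; 4 remain.
Put 8 in bin 7; 2 remain.
Put 6 in bin 8; 4 remain.
Put 9 in bin 9; 1 remain.
Put 9 in bin 10; 1 remain.
Put 2 in bin 1; 0 remain.
Put 7 in bin 11; 3 remain.
Put 5 in bin 2; 0 remain.
Put 2 in bin 4; 2 remain.
Put 8 in bin 12; 2 remain.
Put 3 in bin 6; 1 remain.

12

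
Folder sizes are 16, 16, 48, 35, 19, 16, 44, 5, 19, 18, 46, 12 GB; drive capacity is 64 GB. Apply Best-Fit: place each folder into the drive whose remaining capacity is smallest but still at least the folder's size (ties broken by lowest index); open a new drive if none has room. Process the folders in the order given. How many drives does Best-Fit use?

16 GB → drive 1 (remaining 48 GB)
16 GB → drive 1 (remaining 32 GB)
48 GB → drive 2 (remaining 16 GB)
35 GB → drive 3 (remaining 29 GB)
19 GB → drive 3 (remaining 10 GB)
16 GB → drive 2 (remaining 0 GB)
44 GB → drive 4 (remaining 20 GB)
5 GB → drive 3 (remaining 5 GB)
19 GB → drive 4 (remaining 1 GB)
18 GB → drive 1 (remaining 14 GB)
46 GB → drive 5 (remaining 18 GB)
12 GB → drive 1 (remaining 2 GB)

5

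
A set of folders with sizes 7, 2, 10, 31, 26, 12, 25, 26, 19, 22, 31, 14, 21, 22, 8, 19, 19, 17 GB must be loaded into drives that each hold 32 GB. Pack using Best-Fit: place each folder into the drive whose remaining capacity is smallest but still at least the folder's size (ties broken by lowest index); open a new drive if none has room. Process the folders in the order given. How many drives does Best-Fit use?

drive 1: place 7 GB, 25 GB left
drive 1: place 2 GB, 23 GB left
drive 1: place 10 GB, 13 GB left
drive 2: place 31 GB, 1 GB left
drive 3: place 26 GB, 6 GB left
drive 1: place 12 GB, 1 GB left
drive 4: place 25 GB, 7 GB left
drive 5: place 26 GB, 6 GB left
drive 6: place 19 GB, 13 GB left
drive 7: place 22 GB, 10 GB left
drive 8: place 31 GB, 1 GB left
drive 9: place 14 GB, 18 GB left
drive 10: place 21 GB, 11 GB left
drive 11: place 22 GB, 10 GB left
drive 7: place 8 GB, 2 GB left
drive 12: place 19 GB, 13 GB left
drive 13: place 19 GB, 13 GB left
drive 9: place 17 GB, 1 GB left

13 drives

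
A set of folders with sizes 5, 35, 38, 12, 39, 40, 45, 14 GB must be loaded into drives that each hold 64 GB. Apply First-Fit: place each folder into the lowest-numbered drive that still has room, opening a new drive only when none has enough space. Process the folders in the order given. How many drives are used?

5 drives

5 GB → drive 1 (remaining 59 GB)
35 GB → drive 1 (remaining 24 GB)
38 GB → drive 2 (remaining 26 GB)
12 GB → drive 1 (remaining 12 GB)
39 GB → drive 3 (remaining 25 GB)
40 GB → drive 4 (remaining 24 GB)
45 GB → drive 5 (remaining 19 GB)
14 GB → drive 2 (remaining 12 GB)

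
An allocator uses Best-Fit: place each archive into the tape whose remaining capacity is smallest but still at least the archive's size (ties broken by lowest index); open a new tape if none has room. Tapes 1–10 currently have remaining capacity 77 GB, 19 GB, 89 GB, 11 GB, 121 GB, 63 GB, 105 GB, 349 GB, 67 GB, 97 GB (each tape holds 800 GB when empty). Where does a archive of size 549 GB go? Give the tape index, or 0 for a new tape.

0

No tape has ≥ 549 GB free, so a new tape is opened.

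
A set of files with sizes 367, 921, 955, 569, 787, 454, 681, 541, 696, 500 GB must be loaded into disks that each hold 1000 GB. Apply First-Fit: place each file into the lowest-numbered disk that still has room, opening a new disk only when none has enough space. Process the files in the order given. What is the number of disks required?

disk 1: place 367 GB, 633 GB left
disk 2: place 921 GB, 79 GB left
disk 3: place 955 GB, 45 GB left
disk 1: place 569 GB, 64 GB left
disk 4: place 787 GB, 213 GB left
disk 5: place 454 GB, 546 GB left
disk 6: place 681 GB, 319 GB left
disk 5: place 541 GB, 5 GB left
disk 7: place 696 GB, 304 GB left
disk 8: place 500 GB, 500 GB left
Final disks: [367,569] [921] [955] [787] [454,541] [681] [696] [500].

8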